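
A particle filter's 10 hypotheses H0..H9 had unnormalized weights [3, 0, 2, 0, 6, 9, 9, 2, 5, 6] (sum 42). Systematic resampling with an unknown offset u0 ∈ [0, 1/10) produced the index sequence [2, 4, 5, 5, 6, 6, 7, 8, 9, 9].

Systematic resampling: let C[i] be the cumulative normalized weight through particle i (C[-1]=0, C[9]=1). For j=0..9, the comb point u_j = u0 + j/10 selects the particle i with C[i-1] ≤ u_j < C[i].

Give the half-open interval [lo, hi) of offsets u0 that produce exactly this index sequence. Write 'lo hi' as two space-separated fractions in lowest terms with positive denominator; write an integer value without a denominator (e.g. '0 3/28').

19/210 1/10

C = [1/14, 1/14, 5/42, 5/42, 11/42, 10/21, 29/42, 31/42, 6/7, 1]
j=0 picked index 2: u0 ∈ [1/14, 5/42)
j=1 picked index 4: u0 ∈ [2/105, 17/105)
j=2 picked index 5: u0 ∈ [13/210, 29/105)
j=3 picked index 5: u0 ∈ [-4/105, 37/210)
j=4 picked index 6: u0 ∈ [8/105, 61/210)
j=5 picked index 6: u0 ∈ [-1/42, 4/21)
j=6 picked index 7: u0 ∈ [19/210, 29/210)
j=7 picked index 8: u0 ∈ [4/105, 11/70)
j=8 picked index 9: u0 ∈ [2/35, 1/5)
j=9 picked index 9: u0 ∈ [-3/70, 1/10)
intersection: [19/210, 1/10)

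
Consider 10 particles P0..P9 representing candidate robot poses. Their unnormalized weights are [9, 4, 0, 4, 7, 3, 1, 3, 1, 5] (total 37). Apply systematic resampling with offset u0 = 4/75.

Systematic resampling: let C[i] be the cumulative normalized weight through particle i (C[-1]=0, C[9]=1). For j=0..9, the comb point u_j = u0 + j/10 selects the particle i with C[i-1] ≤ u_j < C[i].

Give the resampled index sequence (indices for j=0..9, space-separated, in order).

C = [9/37, 13/37, 13/37, 17/37, 24/37, 27/37, 28/37, 31/37, 32/37, 1]
j=0: u_0=4/75 ∈ [0, 9/37) → index 0
j=1: u_1=23/150 ∈ [0, 9/37) → index 0
j=2: u_2=19/75 ∈ [9/37, 13/37) → index 1
j=3: u_3=53/150 ∈ [13/37, 17/37) → index 3
j=4: u_4=34/75 ∈ [13/37, 17/37) → index 3
j=5: u_5=83/150 ∈ [17/37, 24/37) → index 4
j=6: u_6=49/75 ∈ [24/37, 27/37) → index 5
j=7: u_7=113/150 ∈ [27/37, 28/37) → index 6
j=8: u_8=64/75 ∈ [31/37, 32/37) → index 8
j=9: u_9=143/150 ∈ [32/37, 1) → index 9

0 0 1 3 3 4 5 6 8 9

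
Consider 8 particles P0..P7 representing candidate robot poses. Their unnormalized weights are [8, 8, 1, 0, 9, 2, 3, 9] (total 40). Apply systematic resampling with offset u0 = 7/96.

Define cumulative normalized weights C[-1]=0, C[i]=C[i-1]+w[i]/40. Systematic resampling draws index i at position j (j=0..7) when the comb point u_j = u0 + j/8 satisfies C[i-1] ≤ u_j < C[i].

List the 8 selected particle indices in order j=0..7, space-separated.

C = [1/5, 2/5, 17/40, 17/40, 13/20, 7/10, 31/40, 1]
j=0: u_0=7/96 ∈ [0, 1/5) → index 0
j=1: u_1=19/96 ∈ [0, 1/5) → index 0
j=2: u_2=31/96 ∈ [1/5, 2/5) → index 1
j=3: u_3=43/96 ∈ [17/40, 13/20) → index 4
j=4: u_4=55/96 ∈ [17/40, 13/20) → index 4
j=5: u_5=67/96 ∈ [13/20, 7/10) → index 5
j=6: u_6=79/96 ∈ [31/40, 1) → index 7
j=7: u_7=91/96 ∈ [31/40, 1) → index 7

0 0 1 4 4 5 7 7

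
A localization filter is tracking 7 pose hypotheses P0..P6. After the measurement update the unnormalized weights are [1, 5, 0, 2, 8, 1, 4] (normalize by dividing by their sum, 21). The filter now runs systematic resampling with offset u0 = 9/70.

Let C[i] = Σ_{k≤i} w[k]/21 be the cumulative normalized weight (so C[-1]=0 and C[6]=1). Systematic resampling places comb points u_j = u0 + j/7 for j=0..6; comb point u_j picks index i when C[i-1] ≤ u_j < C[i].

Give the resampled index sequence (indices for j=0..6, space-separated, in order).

C = [1/21, 2/7, 2/7, 8/21, 16/21, 17/21, 1]
j=0: u_0=9/70 ∈ [1/21, 2/7) → index 1
j=1: u_1=19/70 ∈ [1/21, 2/7) → index 1
j=2: u_2=29/70 ∈ [8/21, 16/21) → index 4
j=3: u_3=39/70 ∈ [8/21, 16/21) → index 4
j=4: u_4=7/10 ∈ [8/21, 16/21) → index 4
j=5: u_5=59/70 ∈ [17/21, 1) → index 6
j=6: u_6=69/70 ∈ [17/21, 1) → index 6

1 1 4 4 4 6 6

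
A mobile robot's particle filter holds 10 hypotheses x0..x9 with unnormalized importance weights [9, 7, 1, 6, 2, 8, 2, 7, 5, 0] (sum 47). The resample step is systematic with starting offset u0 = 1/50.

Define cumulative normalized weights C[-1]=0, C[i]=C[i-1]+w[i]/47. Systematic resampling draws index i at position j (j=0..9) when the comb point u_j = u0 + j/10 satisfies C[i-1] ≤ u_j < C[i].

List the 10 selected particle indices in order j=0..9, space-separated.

0 0 1 1 3 4 5 6 7 8

C = [9/47, 16/47, 17/47, 23/47, 25/47, 33/47, 35/47, 42/47, 1, 1]
j=0: u_0=1/50 ∈ [0, 9/47) → index 0
j=1: u_1=3/25 ∈ [0, 9/47) → index 0
j=2: u_2=11/50 ∈ [9/47, 16/47) → index 1
j=3: u_3=8/25 ∈ [9/47, 16/47) → index 1
j=4: u_4=21/50 ∈ [17/47, 23/47) → index 3
j=5: u_5=13/25 ∈ [23/47, 25/47) → index 4
j=6: u_6=31/50 ∈ [25/47, 33/47) → index 5
j=7: u_7=18/25 ∈ [33/47, 35/47) → index 6
j=8: u_8=41/50 ∈ [35/47, 42/47) → index 7
j=9: u_9=23/25 ∈ [42/47, 1) → index 8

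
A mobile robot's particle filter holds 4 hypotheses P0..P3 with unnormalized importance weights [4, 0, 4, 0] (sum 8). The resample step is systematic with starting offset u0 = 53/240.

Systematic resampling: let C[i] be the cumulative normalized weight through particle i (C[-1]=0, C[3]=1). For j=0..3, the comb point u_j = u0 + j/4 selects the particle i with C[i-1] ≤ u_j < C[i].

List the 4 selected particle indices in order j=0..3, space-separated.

C = [1/2, 1/2, 1, 1]
j=0: u_0=53/240 ∈ [0, 1/2) → index 0
j=1: u_1=113/240 ∈ [0, 1/2) → index 0
j=2: u_2=173/240 ∈ [1/2, 1) → index 2
j=3: u_3=233/240 ∈ [1/2, 1) → index 2

0 0 2 2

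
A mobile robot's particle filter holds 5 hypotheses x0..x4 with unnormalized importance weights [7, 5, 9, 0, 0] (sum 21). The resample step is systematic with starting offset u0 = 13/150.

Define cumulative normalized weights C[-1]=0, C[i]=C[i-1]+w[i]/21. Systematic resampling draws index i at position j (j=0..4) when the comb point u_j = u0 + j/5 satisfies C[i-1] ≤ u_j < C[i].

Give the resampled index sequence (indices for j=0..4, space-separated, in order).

C = [1/3, 4/7, 1, 1, 1]
j=0: u_0=13/150 ∈ [0, 1/3) → index 0
j=1: u_1=43/150 ∈ [0, 1/3) → index 0
j=2: u_2=73/150 ∈ [1/3, 4/7) → index 1
j=3: u_3=103/150 ∈ [4/7, 1) → index 2
j=4: u_4=133/150 ∈ [4/7, 1) → index 2

0 0 1 2 2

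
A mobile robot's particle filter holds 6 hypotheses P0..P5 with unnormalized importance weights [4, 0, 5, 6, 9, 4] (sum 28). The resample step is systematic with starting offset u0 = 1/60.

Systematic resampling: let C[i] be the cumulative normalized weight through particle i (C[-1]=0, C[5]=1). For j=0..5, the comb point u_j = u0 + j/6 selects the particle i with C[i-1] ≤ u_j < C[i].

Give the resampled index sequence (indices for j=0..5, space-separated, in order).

C = [1/7, 1/7, 9/28, 15/28, 6/7, 1]
j=0: u_0=1/60 ∈ [0, 1/7) → index 0
j=1: u_1=11/60 ∈ [1/7, 9/28) → index 2
j=2: u_2=7/20 ∈ [9/28, 15/28) → index 3
j=3: u_3=31/60 ∈ [9/28, 15/28) → index 3
j=4: u_4=41/60 ∈ [15/28, 6/7) → index 4
j=5: u_5=17/20 ∈ [15/28, 6/7) → index 4

0 2 3 3 4 4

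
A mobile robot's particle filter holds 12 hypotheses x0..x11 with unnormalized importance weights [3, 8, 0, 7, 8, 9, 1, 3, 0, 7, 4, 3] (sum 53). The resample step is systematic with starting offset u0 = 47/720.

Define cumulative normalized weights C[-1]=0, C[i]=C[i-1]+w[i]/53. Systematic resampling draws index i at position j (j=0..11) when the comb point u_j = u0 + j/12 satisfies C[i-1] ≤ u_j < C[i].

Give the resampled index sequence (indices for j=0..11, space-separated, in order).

C = [3/53, 11/53, 11/53, 18/53, 26/53, 35/53, 36/53, 39/53, 39/53, 46/53, 50/53, 1]
j=0: u_0=47/720 ∈ [3/53, 11/53) → index 1
j=1: u_1=107/720 ∈ [3/53, 11/53) → index 1
j=2: u_2=167/720 ∈ [11/53, 18/53) → index 3
j=3: u_3=227/720 ∈ [11/53, 18/53) → index 3
j=4: u_4=287/720 ∈ [18/53, 26/53) → index 4
j=5: u_5=347/720 ∈ [18/53, 26/53) → index 4
j=6: u_6=407/720 ∈ [26/53, 35/53) → index 5
j=7: u_7=467/720 ∈ [26/53, 35/53) → index 5
j=8: u_8=527/720 ∈ [36/53, 39/53) → index 7
j=9: u_9=587/720 ∈ [39/53, 46/53) → index 9
j=10: u_10=647/720 ∈ [46/53, 50/53) → index 10
j=11: u_11=707/720 ∈ [50/53, 1) → index 11

1 1 3 3 4 4 5 5 7 9 10 11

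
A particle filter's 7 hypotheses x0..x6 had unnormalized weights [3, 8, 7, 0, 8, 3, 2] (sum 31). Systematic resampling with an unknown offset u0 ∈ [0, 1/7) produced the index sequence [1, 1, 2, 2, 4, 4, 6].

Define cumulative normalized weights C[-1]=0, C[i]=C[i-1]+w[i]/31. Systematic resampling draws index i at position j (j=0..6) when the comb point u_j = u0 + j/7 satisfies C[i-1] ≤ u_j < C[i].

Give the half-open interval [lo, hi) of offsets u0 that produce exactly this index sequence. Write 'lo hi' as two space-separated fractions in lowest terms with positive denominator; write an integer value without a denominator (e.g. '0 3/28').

3/31 27/217

C = [3/31, 11/31, 18/31, 18/31, 26/31, 29/31, 1]
j=0 picked index 1: u0 ∈ [3/31, 11/31)
j=1 picked index 1: u0 ∈ [-10/217, 46/217)
j=2 picked index 2: u0 ∈ [15/217, 64/217)
j=3 picked index 2: u0 ∈ [-16/217, 33/217)
j=4 picked index 4: u0 ∈ [2/217, 58/217)
j=5 picked index 4: u0 ∈ [-29/217, 27/217)
j=6 picked index 6: u0 ∈ [17/217, 1/7)
intersection: [3/31, 27/217)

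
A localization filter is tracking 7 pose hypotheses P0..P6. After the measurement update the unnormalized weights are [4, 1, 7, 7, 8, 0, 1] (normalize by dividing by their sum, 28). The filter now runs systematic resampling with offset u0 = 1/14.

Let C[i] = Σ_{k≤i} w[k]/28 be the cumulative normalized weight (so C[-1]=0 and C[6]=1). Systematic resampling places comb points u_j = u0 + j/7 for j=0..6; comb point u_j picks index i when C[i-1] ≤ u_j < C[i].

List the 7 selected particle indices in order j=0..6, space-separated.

0 2 2 3 3 4 4

C = [1/7, 5/28, 3/7, 19/28, 27/28, 27/28, 1]
j=0: u_0=1/14 ∈ [0, 1/7) → index 0
j=1: u_1=3/14 ∈ [5/28, 3/7) → index 2
j=2: u_2=5/14 ∈ [5/28, 3/7) → index 2
j=3: u_3=1/2 ∈ [3/7, 19/28) → index 3
j=4: u_4=9/14 ∈ [3/7, 19/28) → index 3
j=5: u_5=11/14 ∈ [19/28, 27/28) → index 4
j=6: u_6=13/14 ∈ [19/28, 27/28) → index 4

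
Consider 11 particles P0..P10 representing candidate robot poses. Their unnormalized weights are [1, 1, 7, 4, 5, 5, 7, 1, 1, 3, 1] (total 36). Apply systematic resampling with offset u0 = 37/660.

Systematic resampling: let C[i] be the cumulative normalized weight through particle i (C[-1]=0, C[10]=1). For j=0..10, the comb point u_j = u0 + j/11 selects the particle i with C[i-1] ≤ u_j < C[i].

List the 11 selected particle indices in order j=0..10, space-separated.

C = [1/36, 1/18, 1/4, 13/36, 1/2, 23/36, 5/6, 31/36, 8/9, 35/36, 1]
j=0: u_0=37/660 ∈ [1/18, 1/4) → index 2
j=1: u_1=97/660 ∈ [1/18, 1/4) → index 2
j=2: u_2=157/660 ∈ [1/18, 1/4) → index 2
j=3: u_3=217/660 ∈ [1/4, 13/36) → index 3
j=4: u_4=277/660 ∈ [13/36, 1/2) → index 4
j=5: u_5=337/660 ∈ [1/2, 23/36) → index 5
j=6: u_6=397/660 ∈ [1/2, 23/36) → index 5
j=7: u_7=457/660 ∈ [23/36, 5/6) → index 6
j=8: u_8=47/60 ∈ [23/36, 5/6) → index 6
j=9: u_9=577/660 ∈ [31/36, 8/9) → index 8
j=10: u_10=637/660 ∈ [8/9, 35/36) → index 9

2 2 2 3 4 5 5 6 6 8 9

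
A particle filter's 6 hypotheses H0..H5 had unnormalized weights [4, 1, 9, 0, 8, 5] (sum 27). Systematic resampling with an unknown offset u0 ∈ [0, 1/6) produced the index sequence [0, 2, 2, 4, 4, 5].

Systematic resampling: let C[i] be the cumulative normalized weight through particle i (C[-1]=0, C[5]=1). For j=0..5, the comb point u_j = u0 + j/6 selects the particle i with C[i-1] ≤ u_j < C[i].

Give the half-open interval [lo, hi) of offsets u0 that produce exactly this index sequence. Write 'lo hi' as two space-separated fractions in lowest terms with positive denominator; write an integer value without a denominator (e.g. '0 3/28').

1/54 4/27

C = [4/27, 5/27, 14/27, 14/27, 22/27, 1]
j=0 picked index 0: u0 ∈ [0, 4/27)
j=1 picked index 2: u0 ∈ [1/54, 19/54)
j=2 picked index 2: u0 ∈ [-4/27, 5/27)
j=3 picked index 4: u0 ∈ [1/54, 17/54)
j=4 picked index 4: u0 ∈ [-4/27, 4/27)
j=5 picked index 5: u0 ∈ [-1/54, 1/6)
intersection: [1/54, 4/27)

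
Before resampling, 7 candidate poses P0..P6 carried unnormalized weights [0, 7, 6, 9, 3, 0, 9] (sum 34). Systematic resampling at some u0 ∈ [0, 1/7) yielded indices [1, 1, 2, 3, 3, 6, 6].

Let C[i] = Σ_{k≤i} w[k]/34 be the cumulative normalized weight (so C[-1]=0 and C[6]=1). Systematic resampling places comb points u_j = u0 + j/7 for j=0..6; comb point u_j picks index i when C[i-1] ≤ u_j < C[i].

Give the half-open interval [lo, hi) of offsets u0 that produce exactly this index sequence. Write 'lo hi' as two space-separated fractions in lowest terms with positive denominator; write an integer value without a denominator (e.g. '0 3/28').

C = [0, 7/34, 13/34, 11/17, 25/34, 25/34, 1]
j=0 picked index 1: u0 ∈ [0, 7/34)
j=1 picked index 1: u0 ∈ [-1/7, 15/238)
j=2 picked index 2: u0 ∈ [-19/238, 23/238)
j=3 picked index 3: u0 ∈ [-11/238, 26/119)
j=4 picked index 3: u0 ∈ [-45/238, 9/119)
j=5 picked index 6: u0 ∈ [5/238, 2/7)
j=6 picked index 6: u0 ∈ [-29/238, 1/7)
intersection: [5/238, 15/238)

5/238 15/238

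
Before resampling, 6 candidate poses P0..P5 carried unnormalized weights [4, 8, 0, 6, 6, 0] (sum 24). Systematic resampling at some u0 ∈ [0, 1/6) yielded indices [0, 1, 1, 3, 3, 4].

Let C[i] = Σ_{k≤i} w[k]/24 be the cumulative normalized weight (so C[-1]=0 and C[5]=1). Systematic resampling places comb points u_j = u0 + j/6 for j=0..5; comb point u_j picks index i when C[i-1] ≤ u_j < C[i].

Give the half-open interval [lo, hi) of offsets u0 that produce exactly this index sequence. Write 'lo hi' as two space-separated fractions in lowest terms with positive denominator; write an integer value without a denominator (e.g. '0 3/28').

0 1/12

C = [1/6, 1/2, 1/2, 3/4, 1, 1]
j=0 picked index 0: u0 ∈ [0, 1/6)
j=1 picked index 1: u0 ∈ [0, 1/3)
j=2 picked index 1: u0 ∈ [-1/6, 1/6)
j=3 picked index 3: u0 ∈ [0, 1/4)
j=4 picked index 3: u0 ∈ [-1/6, 1/12)
j=5 picked index 4: u0 ∈ [-1/12, 1/6)
intersection: [0, 1/12)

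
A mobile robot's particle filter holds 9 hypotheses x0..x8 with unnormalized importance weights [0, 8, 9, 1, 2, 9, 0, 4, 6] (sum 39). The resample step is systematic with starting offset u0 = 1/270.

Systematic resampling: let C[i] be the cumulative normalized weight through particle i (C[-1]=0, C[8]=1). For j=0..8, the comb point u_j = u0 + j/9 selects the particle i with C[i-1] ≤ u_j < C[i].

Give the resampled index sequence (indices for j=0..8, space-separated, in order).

1 1 2 2 3 5 5 7 8

C = [0, 8/39, 17/39, 6/13, 20/39, 29/39, 29/39, 11/13, 1]
j=0: u_0=1/270 ∈ [0, 8/39) → index 1
j=1: u_1=31/270 ∈ [0, 8/39) → index 1
j=2: u_2=61/270 ∈ [8/39, 17/39) → index 2
j=3: u_3=91/270 ∈ [8/39, 17/39) → index 2
j=4: u_4=121/270 ∈ [17/39, 6/13) → index 3
j=5: u_5=151/270 ∈ [20/39, 29/39) → index 5
j=6: u_6=181/270 ∈ [20/39, 29/39) → index 5
j=7: u_7=211/270 ∈ [29/39, 11/13) → index 7
j=8: u_8=241/270 ∈ [11/13, 1) → index 8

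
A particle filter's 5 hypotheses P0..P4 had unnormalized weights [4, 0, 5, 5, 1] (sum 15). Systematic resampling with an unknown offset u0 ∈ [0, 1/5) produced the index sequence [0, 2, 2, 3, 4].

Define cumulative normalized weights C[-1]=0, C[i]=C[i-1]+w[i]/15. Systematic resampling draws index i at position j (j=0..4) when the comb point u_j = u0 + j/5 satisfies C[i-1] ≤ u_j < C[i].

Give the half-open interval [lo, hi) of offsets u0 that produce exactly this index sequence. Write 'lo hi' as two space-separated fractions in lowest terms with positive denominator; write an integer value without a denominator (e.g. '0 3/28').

C = [4/15, 4/15, 3/5, 14/15, 1]
j=0 picked index 0: u0 ∈ [0, 4/15)
j=1 picked index 2: u0 ∈ [1/15, 2/5)
j=2 picked index 2: u0 ∈ [-2/15, 1/5)
j=3 picked index 3: u0 ∈ [0, 1/3)
j=4 picked index 4: u0 ∈ [2/15, 1/5)
intersection: [2/15, 1/5)

2/15 1/5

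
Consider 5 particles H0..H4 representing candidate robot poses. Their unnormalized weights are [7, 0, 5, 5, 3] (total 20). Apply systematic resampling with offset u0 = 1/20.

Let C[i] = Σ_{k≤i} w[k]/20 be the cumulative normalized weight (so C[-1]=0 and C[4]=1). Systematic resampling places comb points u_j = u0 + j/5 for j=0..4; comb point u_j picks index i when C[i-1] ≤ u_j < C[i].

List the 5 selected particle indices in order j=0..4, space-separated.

0 0 2 3 4

C = [7/20, 7/20, 3/5, 17/20, 1]
j=0: u_0=1/20 ∈ [0, 7/20) → index 0
j=1: u_1=1/4 ∈ [0, 7/20) → index 0
j=2: u_2=9/20 ∈ [7/20, 3/5) → index 2
j=3: u_3=13/20 ∈ [3/5, 17/20) → index 3
j=4: u_4=17/20 ∈ [17/20, 1) → index 4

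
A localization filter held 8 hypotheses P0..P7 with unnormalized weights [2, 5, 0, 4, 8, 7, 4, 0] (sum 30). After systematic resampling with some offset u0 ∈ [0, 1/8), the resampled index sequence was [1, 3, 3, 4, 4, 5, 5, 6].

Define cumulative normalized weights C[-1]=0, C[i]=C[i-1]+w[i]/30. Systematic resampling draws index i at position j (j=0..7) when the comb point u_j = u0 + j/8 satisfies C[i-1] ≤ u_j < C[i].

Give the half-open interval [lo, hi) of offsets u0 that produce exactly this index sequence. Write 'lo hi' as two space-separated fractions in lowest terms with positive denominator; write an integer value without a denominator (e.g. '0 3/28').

C = [1/15, 7/30, 7/30, 11/30, 19/30, 13/15, 1, 1]
j=0 picked index 1: u0 ∈ [1/15, 7/30)
j=1 picked index 3: u0 ∈ [13/120, 29/120)
j=2 picked index 3: u0 ∈ [-1/60, 7/60)
j=3 picked index 4: u0 ∈ [-1/120, 31/120)
j=4 picked index 4: u0 ∈ [-2/15, 2/15)
j=5 picked index 5: u0 ∈ [1/120, 29/120)
j=6 picked index 5: u0 ∈ [-7/60, 7/60)
j=7 picked index 6: u0 ∈ [-1/120, 1/8)
intersection: [13/120, 7/60)

13/120 7/60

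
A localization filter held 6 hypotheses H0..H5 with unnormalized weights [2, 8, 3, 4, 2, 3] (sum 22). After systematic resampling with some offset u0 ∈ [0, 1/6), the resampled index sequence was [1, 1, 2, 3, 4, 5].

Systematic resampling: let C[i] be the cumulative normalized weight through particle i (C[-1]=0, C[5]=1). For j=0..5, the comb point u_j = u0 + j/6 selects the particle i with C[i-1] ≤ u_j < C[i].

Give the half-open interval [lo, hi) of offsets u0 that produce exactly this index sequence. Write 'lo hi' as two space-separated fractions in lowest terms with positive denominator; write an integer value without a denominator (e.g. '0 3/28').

C = [1/11, 5/11, 13/22, 17/22, 19/22, 1]
j=0 picked index 1: u0 ∈ [1/11, 5/11)
j=1 picked index 1: u0 ∈ [-5/66, 19/66)
j=2 picked index 2: u0 ∈ [4/33, 17/66)
j=3 picked index 3: u0 ∈ [1/11, 3/11)
j=4 picked index 4: u0 ∈ [7/66, 13/66)
j=5 picked index 5: u0 ∈ [1/33, 1/6)
intersection: [4/33, 1/6)

4/33 1/6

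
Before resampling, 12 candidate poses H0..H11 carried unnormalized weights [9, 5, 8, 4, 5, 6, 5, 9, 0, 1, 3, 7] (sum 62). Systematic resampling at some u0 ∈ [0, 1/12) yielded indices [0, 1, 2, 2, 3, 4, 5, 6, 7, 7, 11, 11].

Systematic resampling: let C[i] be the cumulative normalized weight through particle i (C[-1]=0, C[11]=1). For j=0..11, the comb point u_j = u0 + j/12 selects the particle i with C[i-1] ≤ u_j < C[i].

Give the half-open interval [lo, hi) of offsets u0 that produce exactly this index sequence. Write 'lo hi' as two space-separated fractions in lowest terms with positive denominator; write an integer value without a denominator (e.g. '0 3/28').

23/372 9/124

C = [9/62, 7/31, 11/31, 13/31, 1/2, 37/62, 21/31, 51/62, 51/62, 26/31, 55/62, 1]
j=0 picked index 0: u0 ∈ [0, 9/62)
j=1 picked index 1: u0 ∈ [23/372, 53/372)
j=2 picked index 2: u0 ∈ [11/186, 35/186)
j=3 picked index 2: u0 ∈ [-3/124, 13/124)
j=4 picked index 3: u0 ∈ [2/93, 8/93)
j=5 picked index 4: u0 ∈ [1/372, 1/12)
j=6 picked index 5: u0 ∈ [0, 3/31)
j=7 picked index 6: u0 ∈ [5/372, 35/372)
j=8 picked index 7: u0 ∈ [1/93, 29/186)
j=9 picked index 7: u0 ∈ [-9/124, 9/124)
j=10 picked index 11: u0 ∈ [5/93, 1/6)
j=11 picked index 11: u0 ∈ [-11/372, 1/12)
intersection: [23/372, 9/124)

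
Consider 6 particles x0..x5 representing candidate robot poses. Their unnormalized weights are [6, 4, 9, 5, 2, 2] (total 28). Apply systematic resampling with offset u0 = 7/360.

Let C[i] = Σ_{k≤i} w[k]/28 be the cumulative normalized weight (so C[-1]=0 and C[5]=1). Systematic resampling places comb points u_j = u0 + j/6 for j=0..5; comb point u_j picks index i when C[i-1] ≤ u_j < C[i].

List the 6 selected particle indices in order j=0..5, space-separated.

C = [3/14, 5/14, 19/28, 6/7, 13/14, 1]
j=0: u_0=7/360 ∈ [0, 3/14) → index 0
j=1: u_1=67/360 ∈ [0, 3/14) → index 0
j=2: u_2=127/360 ∈ [3/14, 5/14) → index 1
j=3: u_3=187/360 ∈ [5/14, 19/28) → index 2
j=4: u_4=247/360 ∈ [19/28, 6/7) → index 3
j=5: u_5=307/360 ∈ [19/28, 6/7) → index 3

0 0 1 2 3 3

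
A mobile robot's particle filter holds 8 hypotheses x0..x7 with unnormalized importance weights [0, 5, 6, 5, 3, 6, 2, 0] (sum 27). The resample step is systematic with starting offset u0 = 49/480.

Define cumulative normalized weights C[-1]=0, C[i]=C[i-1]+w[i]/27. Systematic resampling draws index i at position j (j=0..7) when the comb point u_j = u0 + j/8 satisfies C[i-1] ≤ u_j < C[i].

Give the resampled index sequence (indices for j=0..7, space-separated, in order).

C = [0, 5/27, 11/27, 16/27, 19/27, 25/27, 1, 1]
j=0: u_0=49/480 ∈ [0, 5/27) → index 1
j=1: u_1=109/480 ∈ [5/27, 11/27) → index 2
j=2: u_2=169/480 ∈ [5/27, 11/27) → index 2
j=3: u_3=229/480 ∈ [11/27, 16/27) → index 3
j=4: u_4=289/480 ∈ [16/27, 19/27) → index 4
j=5: u_5=349/480 ∈ [19/27, 25/27) → index 5
j=6: u_6=409/480 ∈ [19/27, 25/27) → index 5
j=7: u_7=469/480 ∈ [25/27, 1) → index 6

1 2 2 3 4 5 5 6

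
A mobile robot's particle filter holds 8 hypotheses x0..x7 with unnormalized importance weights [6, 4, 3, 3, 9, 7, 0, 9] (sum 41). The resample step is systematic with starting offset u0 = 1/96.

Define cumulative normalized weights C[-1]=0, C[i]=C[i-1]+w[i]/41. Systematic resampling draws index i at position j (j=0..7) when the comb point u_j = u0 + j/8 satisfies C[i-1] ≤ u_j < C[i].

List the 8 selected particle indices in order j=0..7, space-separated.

C = [6/41, 10/41, 13/41, 16/41, 25/41, 32/41, 32/41, 1]
j=0: u_0=1/96 ∈ [0, 6/41) → index 0
j=1: u_1=13/96 ∈ [0, 6/41) → index 0
j=2: u_2=25/96 ∈ [10/41, 13/41) → index 2
j=3: u_3=37/96 ∈ [13/41, 16/41) → index 3
j=4: u_4=49/96 ∈ [16/41, 25/41) → index 4
j=5: u_5=61/96 ∈ [25/41, 32/41) → index 5
j=6: u_6=73/96 ∈ [25/41, 32/41) → index 5
j=7: u_7=85/96 ∈ [32/41, 1) → index 7

0 0 2 3 4 5 5 7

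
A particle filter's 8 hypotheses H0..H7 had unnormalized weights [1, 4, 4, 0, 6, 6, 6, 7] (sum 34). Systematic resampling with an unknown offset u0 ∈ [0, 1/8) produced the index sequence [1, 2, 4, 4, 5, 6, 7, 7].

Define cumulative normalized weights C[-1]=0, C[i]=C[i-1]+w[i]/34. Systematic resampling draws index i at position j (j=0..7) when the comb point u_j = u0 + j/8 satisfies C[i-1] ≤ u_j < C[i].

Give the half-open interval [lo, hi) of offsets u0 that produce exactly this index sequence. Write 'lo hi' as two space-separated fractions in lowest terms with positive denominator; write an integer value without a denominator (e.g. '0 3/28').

C = [1/34, 5/34, 9/34, 9/34, 15/34, 21/34, 27/34, 1]
j=0 picked index 1: u0 ∈ [1/34, 5/34)
j=1 picked index 2: u0 ∈ [3/136, 19/136)
j=2 picked index 4: u0 ∈ [1/68, 13/68)
j=3 picked index 4: u0 ∈ [-15/136, 9/136)
j=4 picked index 5: u0 ∈ [-1/17, 2/17)
j=5 picked index 6: u0 ∈ [-1/136, 23/136)
j=6 picked index 7: u0 ∈ [3/68, 1/4)
j=7 picked index 7: u0 ∈ [-11/136, 1/8)
intersection: [3/68, 9/136)

3/68 9/136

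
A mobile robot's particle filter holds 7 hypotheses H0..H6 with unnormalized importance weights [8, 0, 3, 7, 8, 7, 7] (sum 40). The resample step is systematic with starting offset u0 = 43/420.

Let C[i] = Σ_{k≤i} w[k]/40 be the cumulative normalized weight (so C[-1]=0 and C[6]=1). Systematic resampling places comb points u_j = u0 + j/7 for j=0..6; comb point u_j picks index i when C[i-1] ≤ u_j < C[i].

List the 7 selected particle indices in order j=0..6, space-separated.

0 2 3 4 5 5 6

C = [1/5, 1/5, 11/40, 9/20, 13/20, 33/40, 1]
j=0: u_0=43/420 ∈ [0, 1/5) → index 0
j=1: u_1=103/420 ∈ [1/5, 11/40) → index 2
j=2: u_2=163/420 ∈ [11/40, 9/20) → index 3
j=3: u_3=223/420 ∈ [9/20, 13/20) → index 4
j=4: u_4=283/420 ∈ [13/20, 33/40) → index 5
j=5: u_5=49/60 ∈ [13/20, 33/40) → index 5
j=6: u_6=403/420 ∈ [33/40, 1) → index 6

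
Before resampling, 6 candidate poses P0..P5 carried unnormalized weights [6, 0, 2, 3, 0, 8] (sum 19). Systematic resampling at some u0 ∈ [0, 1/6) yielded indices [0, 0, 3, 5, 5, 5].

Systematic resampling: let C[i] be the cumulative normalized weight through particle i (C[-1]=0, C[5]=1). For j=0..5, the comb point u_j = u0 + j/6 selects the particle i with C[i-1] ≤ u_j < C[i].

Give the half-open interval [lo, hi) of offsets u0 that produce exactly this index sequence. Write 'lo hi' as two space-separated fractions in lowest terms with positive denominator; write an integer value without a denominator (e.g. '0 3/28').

5/57 17/114

C = [6/19, 6/19, 8/19, 11/19, 11/19, 1]
j=0 picked index 0: u0 ∈ [0, 6/19)
j=1 picked index 0: u0 ∈ [-1/6, 17/114)
j=2 picked index 3: u0 ∈ [5/57, 14/57)
j=3 picked index 5: u0 ∈ [3/38, 1/2)
j=4 picked index 5: u0 ∈ [-5/57, 1/3)
j=5 picked index 5: u0 ∈ [-29/114, 1/6)
intersection: [5/57, 17/114)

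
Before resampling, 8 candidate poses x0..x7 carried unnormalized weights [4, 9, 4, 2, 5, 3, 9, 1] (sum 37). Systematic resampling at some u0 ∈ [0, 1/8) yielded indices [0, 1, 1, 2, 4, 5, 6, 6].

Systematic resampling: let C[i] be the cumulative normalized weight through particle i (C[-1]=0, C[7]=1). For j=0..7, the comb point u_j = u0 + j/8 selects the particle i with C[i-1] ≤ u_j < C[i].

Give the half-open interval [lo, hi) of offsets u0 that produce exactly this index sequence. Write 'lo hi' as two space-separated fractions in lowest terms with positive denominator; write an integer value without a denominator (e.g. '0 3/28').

7/296 25/296

C = [4/37, 13/37, 17/37, 19/37, 24/37, 27/37, 36/37, 1]
j=0 picked index 0: u0 ∈ [0, 4/37)
j=1 picked index 1: u0 ∈ [-5/296, 67/296)
j=2 picked index 1: u0 ∈ [-21/148, 15/148)
j=3 picked index 2: u0 ∈ [-7/296, 25/296)
j=4 picked index 4: u0 ∈ [1/74, 11/74)
j=5 picked index 5: u0 ∈ [7/296, 31/296)
j=6 picked index 6: u0 ∈ [-3/148, 33/148)
j=7 picked index 6: u0 ∈ [-43/296, 29/296)
intersection: [7/296, 25/296)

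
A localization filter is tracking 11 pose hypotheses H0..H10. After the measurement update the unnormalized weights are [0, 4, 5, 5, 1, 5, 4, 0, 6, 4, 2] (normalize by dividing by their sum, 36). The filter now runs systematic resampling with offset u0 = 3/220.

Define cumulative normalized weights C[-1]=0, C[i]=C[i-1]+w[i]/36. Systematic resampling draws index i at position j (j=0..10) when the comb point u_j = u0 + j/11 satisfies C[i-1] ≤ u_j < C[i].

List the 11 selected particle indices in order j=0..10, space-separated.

C = [0, 1/9, 1/4, 7/18, 5/12, 5/9, 2/3, 2/3, 5/6, 17/18, 1]
j=0: u_0=3/220 ∈ [0, 1/9) → index 1
j=1: u_1=23/220 ∈ [0, 1/9) → index 1
j=2: u_2=43/220 ∈ [1/9, 1/4) → index 2
j=3: u_3=63/220 ∈ [1/4, 7/18) → index 3
j=4: u_4=83/220 ∈ [1/4, 7/18) → index 3
j=5: u_5=103/220 ∈ [5/12, 5/9) → index 5
j=6: u_6=123/220 ∈ [5/9, 2/3) → index 6
j=7: u_7=13/20 ∈ [5/9, 2/3) → index 6
j=8: u_8=163/220 ∈ [2/3, 5/6) → index 8
j=9: u_9=183/220 ∈ [2/3, 5/6) → index 8
j=10: u_10=203/220 ∈ [5/6, 17/18) → index 9

1 1 2 3 3 5 6 6 8 8 9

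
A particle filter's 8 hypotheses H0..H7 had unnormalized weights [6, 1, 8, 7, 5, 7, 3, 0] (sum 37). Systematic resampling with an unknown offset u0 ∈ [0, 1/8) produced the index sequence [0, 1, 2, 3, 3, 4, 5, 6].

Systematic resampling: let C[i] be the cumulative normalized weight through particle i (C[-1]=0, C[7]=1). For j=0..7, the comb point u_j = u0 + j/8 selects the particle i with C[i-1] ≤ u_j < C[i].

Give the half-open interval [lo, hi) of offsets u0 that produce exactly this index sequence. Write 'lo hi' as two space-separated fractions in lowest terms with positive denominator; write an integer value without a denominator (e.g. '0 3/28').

C = [6/37, 7/37, 15/37, 22/37, 27/37, 34/37, 1, 1]
j=0 picked index 0: u0 ∈ [0, 6/37)
j=1 picked index 1: u0 ∈ [11/296, 19/296)
j=2 picked index 2: u0 ∈ [-9/148, 23/148)
j=3 picked index 3: u0 ∈ [9/296, 65/296)
j=4 picked index 3: u0 ∈ [-7/74, 7/74)
j=5 picked index 4: u0 ∈ [-9/296, 31/296)
j=6 picked index 5: u0 ∈ [-3/148, 25/148)
j=7 picked index 6: u0 ∈ [13/296, 1/8)
intersection: [13/296, 19/296)

13/296 19/296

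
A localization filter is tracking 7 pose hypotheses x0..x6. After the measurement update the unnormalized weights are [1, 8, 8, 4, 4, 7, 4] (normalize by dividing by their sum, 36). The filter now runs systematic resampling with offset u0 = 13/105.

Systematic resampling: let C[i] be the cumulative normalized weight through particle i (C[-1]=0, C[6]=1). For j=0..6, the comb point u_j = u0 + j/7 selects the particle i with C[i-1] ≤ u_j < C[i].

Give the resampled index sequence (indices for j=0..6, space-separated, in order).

C = [1/36, 1/4, 17/36, 7/12, 25/36, 8/9, 1]
j=0: u_0=13/105 ∈ [1/36, 1/4) → index 1
j=1: u_1=4/15 ∈ [1/4, 17/36) → index 2
j=2: u_2=43/105 ∈ [1/4, 17/36) → index 2
j=3: u_3=58/105 ∈ [17/36, 7/12) → index 3
j=4: u_4=73/105 ∈ [25/36, 8/9) → index 5
j=5: u_5=88/105 ∈ [25/36, 8/9) → index 5
j=6: u_6=103/105 ∈ [8/9, 1) → index 6

1 2 2 3 5 5 6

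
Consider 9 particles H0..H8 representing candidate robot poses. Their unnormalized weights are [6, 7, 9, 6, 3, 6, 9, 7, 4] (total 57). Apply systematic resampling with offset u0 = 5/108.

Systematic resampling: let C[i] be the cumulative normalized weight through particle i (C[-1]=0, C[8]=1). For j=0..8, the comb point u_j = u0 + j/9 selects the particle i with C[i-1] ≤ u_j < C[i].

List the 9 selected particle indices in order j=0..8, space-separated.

0 1 2 2 3 5 6 7 8

C = [2/19, 13/57, 22/57, 28/57, 31/57, 37/57, 46/57, 53/57, 1]
j=0: u_0=5/108 ∈ [0, 2/19) → index 0
j=1: u_1=17/108 ∈ [2/19, 13/57) → index 1
j=2: u_2=29/108 ∈ [13/57, 22/57) → index 2
j=3: u_3=41/108 ∈ [13/57, 22/57) → index 2
j=4: u_4=53/108 ∈ [22/57, 28/57) → index 3
j=5: u_5=65/108 ∈ [31/57, 37/57) → index 5
j=6: u_6=77/108 ∈ [37/57, 46/57) → index 6
j=7: u_7=89/108 ∈ [46/57, 53/57) → index 7
j=8: u_8=101/108 ∈ [53/57, 1) → index 8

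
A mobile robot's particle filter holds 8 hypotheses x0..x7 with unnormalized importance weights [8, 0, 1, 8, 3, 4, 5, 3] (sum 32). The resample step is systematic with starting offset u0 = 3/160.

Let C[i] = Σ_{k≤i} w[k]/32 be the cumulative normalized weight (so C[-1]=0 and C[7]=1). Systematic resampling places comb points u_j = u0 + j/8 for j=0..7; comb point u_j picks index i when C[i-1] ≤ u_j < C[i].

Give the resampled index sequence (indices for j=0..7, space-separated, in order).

0 0 2 3 3 5 6 6

C = [1/4, 1/4, 9/32, 17/32, 5/8, 3/4, 29/32, 1]
j=0: u_0=3/160 ∈ [0, 1/4) → index 0
j=1: u_1=23/160 ∈ [0, 1/4) → index 0
j=2: u_2=43/160 ∈ [1/4, 9/32) → index 2
j=3: u_3=63/160 ∈ [9/32, 17/32) → index 3
j=4: u_4=83/160 ∈ [9/32, 17/32) → index 3
j=5: u_5=103/160 ∈ [5/8, 3/4) → index 5
j=6: u_6=123/160 ∈ [3/4, 29/32) → index 6
j=7: u_7=143/160 ∈ [3/4, 29/32) → index 6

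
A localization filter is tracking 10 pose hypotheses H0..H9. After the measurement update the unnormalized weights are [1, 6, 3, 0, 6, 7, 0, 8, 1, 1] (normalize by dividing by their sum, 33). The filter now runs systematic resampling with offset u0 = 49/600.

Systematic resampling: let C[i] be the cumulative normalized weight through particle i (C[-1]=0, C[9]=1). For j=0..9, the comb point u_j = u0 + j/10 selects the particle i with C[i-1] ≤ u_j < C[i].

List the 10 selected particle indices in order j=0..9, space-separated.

1 1 2 4 4 5 5 7 7 9

C = [1/33, 7/33, 10/33, 10/33, 16/33, 23/33, 23/33, 31/33, 32/33, 1]
j=0: u_0=49/600 ∈ [1/33, 7/33) → index 1
j=1: u_1=109/600 ∈ [1/33, 7/33) → index 1
j=2: u_2=169/600 ∈ [7/33, 10/33) → index 2
j=3: u_3=229/600 ∈ [10/33, 16/33) → index 4
j=4: u_4=289/600 ∈ [10/33, 16/33) → index 4
j=5: u_5=349/600 ∈ [16/33, 23/33) → index 5
j=6: u_6=409/600 ∈ [16/33, 23/33) → index 5
j=7: u_7=469/600 ∈ [23/33, 31/33) → index 7
j=8: u_8=529/600 ∈ [23/33, 31/33) → index 7
j=9: u_9=589/600 ∈ [32/33, 1) → index 9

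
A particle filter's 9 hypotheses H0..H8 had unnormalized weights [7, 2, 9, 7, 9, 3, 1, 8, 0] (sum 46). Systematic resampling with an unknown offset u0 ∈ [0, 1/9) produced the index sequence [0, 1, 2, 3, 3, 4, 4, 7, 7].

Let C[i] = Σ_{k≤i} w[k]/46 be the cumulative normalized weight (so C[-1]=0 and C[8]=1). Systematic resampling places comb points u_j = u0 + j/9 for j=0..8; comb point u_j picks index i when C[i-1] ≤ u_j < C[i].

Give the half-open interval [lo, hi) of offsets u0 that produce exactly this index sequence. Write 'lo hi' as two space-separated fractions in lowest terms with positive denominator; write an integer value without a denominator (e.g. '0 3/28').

4/69 5/69

C = [7/46, 9/46, 9/23, 25/46, 17/23, 37/46, 19/23, 1, 1]
j=0 picked index 0: u0 ∈ [0, 7/46)
j=1 picked index 1: u0 ∈ [17/414, 35/414)
j=2 picked index 2: u0 ∈ [-11/414, 35/207)
j=3 picked index 3: u0 ∈ [4/69, 29/138)
j=4 picked index 3: u0 ∈ [-11/207, 41/414)
j=5 picked index 4: u0 ∈ [-5/414, 38/207)
j=6 picked index 4: u0 ∈ [-17/138, 5/69)
j=7 picked index 7: u0 ∈ [10/207, 2/9)
j=8 picked index 7: u0 ∈ [-13/207, 1/9)
intersection: [4/69, 5/69)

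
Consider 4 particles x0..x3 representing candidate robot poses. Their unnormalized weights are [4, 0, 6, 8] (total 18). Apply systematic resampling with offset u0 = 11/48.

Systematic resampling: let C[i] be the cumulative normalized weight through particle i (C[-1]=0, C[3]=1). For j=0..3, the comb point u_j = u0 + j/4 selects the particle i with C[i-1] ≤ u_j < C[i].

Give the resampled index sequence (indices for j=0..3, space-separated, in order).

2 2 3 3

C = [2/9, 2/9, 5/9, 1]
j=0: u_0=11/48 ∈ [2/9, 5/9) → index 2
j=1: u_1=23/48 ∈ [2/9, 5/9) → index 2
j=2: u_2=35/48 ∈ [5/9, 1) → index 3
j=3: u_3=47/48 ∈ [5/9, 1) → index 3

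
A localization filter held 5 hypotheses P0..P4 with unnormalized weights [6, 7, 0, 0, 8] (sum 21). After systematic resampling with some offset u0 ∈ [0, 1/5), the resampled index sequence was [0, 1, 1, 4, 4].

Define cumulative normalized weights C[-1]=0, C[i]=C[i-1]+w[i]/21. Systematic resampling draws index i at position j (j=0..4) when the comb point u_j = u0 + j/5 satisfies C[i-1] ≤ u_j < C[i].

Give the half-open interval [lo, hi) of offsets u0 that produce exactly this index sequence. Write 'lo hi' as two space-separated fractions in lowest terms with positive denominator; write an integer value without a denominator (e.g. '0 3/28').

3/35 1/5

C = [2/7, 13/21, 13/21, 13/21, 1]
j=0 picked index 0: u0 ∈ [0, 2/7)
j=1 picked index 1: u0 ∈ [3/35, 44/105)
j=2 picked index 1: u0 ∈ [-4/35, 23/105)
j=3 picked index 4: u0 ∈ [2/105, 2/5)
j=4 picked index 4: u0 ∈ [-19/105, 1/5)
intersection: [3/35, 1/5)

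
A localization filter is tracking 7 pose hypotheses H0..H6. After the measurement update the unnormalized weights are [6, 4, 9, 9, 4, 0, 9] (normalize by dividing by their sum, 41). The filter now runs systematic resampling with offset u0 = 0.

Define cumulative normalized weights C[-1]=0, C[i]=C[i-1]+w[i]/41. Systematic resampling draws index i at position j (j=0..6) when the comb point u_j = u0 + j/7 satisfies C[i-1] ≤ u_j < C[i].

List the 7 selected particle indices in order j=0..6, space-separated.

0 0 2 2 3 4 6

C = [6/41, 10/41, 19/41, 28/41, 32/41, 32/41, 1]
j=0: u_0=0 ∈ [0, 6/41) → index 0
j=1: u_1=1/7 ∈ [0, 6/41) → index 0
j=2: u_2=2/7 ∈ [10/41, 19/41) → index 2
j=3: u_3=3/7 ∈ [10/41, 19/41) → index 2
j=4: u_4=4/7 ∈ [19/41, 28/41) → index 3
j=5: u_5=5/7 ∈ [28/41, 32/41) → index 4
j=6: u_6=6/7 ∈ [32/41, 1) → index 6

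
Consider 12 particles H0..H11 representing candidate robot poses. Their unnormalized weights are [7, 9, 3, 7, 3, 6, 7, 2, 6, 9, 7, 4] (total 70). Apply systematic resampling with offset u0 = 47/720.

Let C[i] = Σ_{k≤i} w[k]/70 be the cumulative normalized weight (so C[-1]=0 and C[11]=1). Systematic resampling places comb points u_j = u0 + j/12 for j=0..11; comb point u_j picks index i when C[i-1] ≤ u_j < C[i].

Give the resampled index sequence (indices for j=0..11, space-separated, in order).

C = [1/10, 8/35, 19/70, 13/35, 29/70, 1/2, 3/5, 22/35, 5/7, 59/70, 33/35, 1]
j=0: u_0=47/720 ∈ [0, 1/10) → index 0
j=1: u_1=107/720 ∈ [1/10, 8/35) → index 1
j=2: u_2=167/720 ∈ [8/35, 19/70) → index 2
j=3: u_3=227/720 ∈ [19/70, 13/35) → index 3
j=4: u_4=287/720 ∈ [13/35, 29/70) → index 4
j=5: u_5=347/720 ∈ [29/70, 1/2) → index 5
j=6: u_6=407/720 ∈ [1/2, 3/5) → index 6
j=7: u_7=467/720 ∈ [22/35, 5/7) → index 8
j=8: u_8=527/720 ∈ [5/7, 59/70) → index 9
j=9: u_9=587/720 ∈ [5/7, 59/70) → index 9
j=10: u_10=647/720 ∈ [59/70, 33/35) → index 10
j=11: u_11=707/720 ∈ [33/35, 1) → index 11

0 1 2 3 4 5 6 8 9 9 10 11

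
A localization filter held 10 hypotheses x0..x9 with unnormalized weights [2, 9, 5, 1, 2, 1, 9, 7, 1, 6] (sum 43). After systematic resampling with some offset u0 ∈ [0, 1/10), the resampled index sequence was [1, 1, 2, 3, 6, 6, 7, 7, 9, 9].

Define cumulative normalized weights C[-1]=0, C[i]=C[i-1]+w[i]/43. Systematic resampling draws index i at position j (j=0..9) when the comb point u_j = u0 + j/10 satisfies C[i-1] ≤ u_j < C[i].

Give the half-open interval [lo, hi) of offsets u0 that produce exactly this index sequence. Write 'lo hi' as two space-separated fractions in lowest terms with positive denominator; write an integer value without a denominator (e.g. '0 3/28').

C = [2/43, 11/43, 16/43, 17/43, 19/43, 20/43, 29/43, 36/43, 37/43, 1]
j=0 picked index 1: u0 ∈ [2/43, 11/43)
j=1 picked index 1: u0 ∈ [-23/430, 67/430)
j=2 picked index 2: u0 ∈ [12/215, 37/215)
j=3 picked index 3: u0 ∈ [31/430, 41/430)
j=4 picked index 6: u0 ∈ [14/215, 59/215)
j=5 picked index 6: u0 ∈ [-3/86, 15/86)
j=6 picked index 7: u0 ∈ [16/215, 51/215)
j=7 picked index 7: u0 ∈ [-11/430, 59/430)
j=8 picked index 9: u0 ∈ [13/215, 1/5)
j=9 picked index 9: u0 ∈ [-17/430, 1/10)
intersection: [16/215, 41/430)

16/215 41/430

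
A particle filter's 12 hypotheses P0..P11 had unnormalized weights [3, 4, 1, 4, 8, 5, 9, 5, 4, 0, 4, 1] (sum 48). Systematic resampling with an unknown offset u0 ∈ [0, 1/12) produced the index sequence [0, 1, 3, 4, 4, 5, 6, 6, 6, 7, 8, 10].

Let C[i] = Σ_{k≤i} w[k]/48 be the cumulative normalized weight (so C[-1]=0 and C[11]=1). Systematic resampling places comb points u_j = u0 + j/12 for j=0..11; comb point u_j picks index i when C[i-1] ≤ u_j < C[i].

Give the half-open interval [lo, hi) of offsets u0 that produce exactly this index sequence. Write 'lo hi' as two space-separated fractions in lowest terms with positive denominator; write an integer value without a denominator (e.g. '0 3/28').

1/48 1/24

C = [1/16, 7/48, 1/6, 1/4, 5/12, 25/48, 17/24, 13/16, 43/48, 43/48, 47/48, 1]
j=0 picked index 0: u0 ∈ [0, 1/16)
j=1 picked index 1: u0 ∈ [-1/48, 1/16)
j=2 picked index 3: u0 ∈ [0, 1/12)
j=3 picked index 4: u0 ∈ [0, 1/6)
j=4 picked index 4: u0 ∈ [-1/12, 1/12)
j=5 picked index 5: u0 ∈ [0, 5/48)
j=6 picked index 6: u0 ∈ [1/48, 5/24)
j=7 picked index 6: u0 ∈ [-1/16, 1/8)
j=8 picked index 6: u0 ∈ [-7/48, 1/24)
j=9 picked index 7: u0 ∈ [-1/24, 1/16)
j=10 picked index 8: u0 ∈ [-1/48, 1/16)
j=11 picked index 10: u0 ∈ [-1/48, 1/16)
intersection: [1/48, 1/24)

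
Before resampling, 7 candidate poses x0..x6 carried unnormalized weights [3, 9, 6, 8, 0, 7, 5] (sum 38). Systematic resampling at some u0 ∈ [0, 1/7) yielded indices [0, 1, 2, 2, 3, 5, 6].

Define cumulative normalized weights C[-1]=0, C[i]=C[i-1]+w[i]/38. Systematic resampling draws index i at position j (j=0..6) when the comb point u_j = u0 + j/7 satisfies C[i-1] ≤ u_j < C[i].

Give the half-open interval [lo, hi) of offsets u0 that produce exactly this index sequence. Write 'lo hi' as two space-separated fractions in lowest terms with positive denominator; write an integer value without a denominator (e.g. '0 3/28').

C = [3/38, 6/19, 9/19, 13/19, 13/19, 33/38, 1]
j=0 picked index 0: u0 ∈ [0, 3/38)
j=1 picked index 1: u0 ∈ [-17/266, 23/133)
j=2 picked index 2: u0 ∈ [4/133, 25/133)
j=3 picked index 2: u0 ∈ [-15/133, 6/133)
j=4 picked index 3: u0 ∈ [-13/133, 15/133)
j=5 picked index 5: u0 ∈ [-4/133, 41/266)
j=6 picked index 6: u0 ∈ [3/266, 1/7)
intersection: [4/133, 6/133)

4/133 6/133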